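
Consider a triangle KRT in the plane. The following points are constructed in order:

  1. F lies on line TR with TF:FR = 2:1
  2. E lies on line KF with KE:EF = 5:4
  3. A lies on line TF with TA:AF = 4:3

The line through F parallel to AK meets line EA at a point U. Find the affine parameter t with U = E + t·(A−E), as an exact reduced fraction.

Set K = (0, 0), R = (1, 0), T = (0, 1); any affine frame gives the same invariant.
1. F lies on line TR with TF:FR = 2:1 ⇒ F = (2/3, 1/3)
2. E lies on line KF with KE:EF = 5:4 ⇒ E = (10/27, 5/27)
3. A lies on line TF with TA:AF = 4:3 ⇒ A = (8/21, 13/21)
through F parallel to AK: direction (-8/21, -13/21); meets EA at U = (38/105, -17/105)
U = E + t·(A−E) with t = -4/5

t = -4/5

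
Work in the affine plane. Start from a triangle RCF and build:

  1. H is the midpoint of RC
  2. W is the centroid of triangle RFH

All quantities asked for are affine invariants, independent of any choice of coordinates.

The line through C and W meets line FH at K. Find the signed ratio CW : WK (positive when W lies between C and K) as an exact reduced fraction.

CW:WK = -4

Set R = (0, 0), C = (1, 0), F = (0, 1); any affine frame gives the same invariant.
1. H is the midpoint of RC ⇒ H = (1/2, 0)
2. W is the centroid of triangle RFH ⇒ W = (1/6, 1/3)
line CW meets FH at K = (3/8, 1/4)
W = C + t·(K−C) with t = 4/3, so CW:WK = 4/3:-1/3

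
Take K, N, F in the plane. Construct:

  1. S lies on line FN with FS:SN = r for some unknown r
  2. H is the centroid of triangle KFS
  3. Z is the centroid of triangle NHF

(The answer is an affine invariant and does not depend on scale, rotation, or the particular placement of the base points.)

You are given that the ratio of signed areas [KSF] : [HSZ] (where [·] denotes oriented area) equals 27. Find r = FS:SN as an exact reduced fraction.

r = 3/2

Choose coordinates K = (0, 0), N = (1, 0), F = (0, 1).
1. With FS:SN = r, write λ = r/(r+1) so S = F + λ·(N−F); S is affine-linear in λ
2. H is the centroid of triangle KFS ⇒ H is an affine combination of earlier points and hence also affine-linear in λ
3. Z is the centroid of triangle NHF ⇒ Z is an affine combination of earlier points and hence also affine-linear in λ
Every point depending on S is an affine combination of S and λ-independent points, so each such coordinate is linear in λ; the λ² term in each signed area is a multiple of (N−F)×(N−F) = 0, so 2·[KSF] and 2·[HSZ] are each linear in λ. Evaluating at λ=0 and λ=1:
  2·[KSF] = λ,   2·[HSZ] = 2/9·λ − 1/9
So [KSF]:[HSZ] = (λ) / (2/9·λ − 1/9). Setting this equal to 27:
  λ = 27·(2/9·λ − 1/9)  ⇒  λ = 3/5
Then r = λ/(1−λ) = (3/5)/(2/5) = 3/2. Check: with r = 3/2, S = (3/5, 2/5) and [KSF]:[HSZ] = 27 as required.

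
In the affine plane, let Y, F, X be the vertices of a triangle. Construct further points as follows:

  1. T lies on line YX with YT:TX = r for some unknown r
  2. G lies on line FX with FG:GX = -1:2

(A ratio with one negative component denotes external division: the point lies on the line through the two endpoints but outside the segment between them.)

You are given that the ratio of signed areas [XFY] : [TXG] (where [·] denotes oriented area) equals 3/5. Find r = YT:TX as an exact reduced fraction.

r = 1/5

Choose coordinates Y = (0, 0), F = (1, 0), X = (0, 1).
1. With YT:TX = r, write λ = r/(r+1) so T = Y + λ·(X−Y); T is affine-linear in λ
2. G lies on line FX with FG:GX = -1:2 ⇒ G = (2, -1)
Every point depending on T is an affine combination of T and λ-independent points, so each such coordinate is linear in λ; the λ² term in each signed area is a multiple of (X−Y)×(X−Y) = 0, so 2·[XFY] and 2·[TXG] are each linear in λ. Evaluating at λ=0 and λ=1:
  2·[XFY] = -1,   2·[TXG] = 2·λ − 2
So [XFY]:[TXG] = (-1) / (2·λ − 2). Setting this equal to 3/5:
  -1 = 3/5·(2·λ − 2)  ⇒  λ = 1/6
Then r = λ/(1−λ) = (1/6)/(5/6) = 1/5. Check: with r = 1/5, T = (0, 1/6) and [XFY]:[TXG] = 3/5 as required.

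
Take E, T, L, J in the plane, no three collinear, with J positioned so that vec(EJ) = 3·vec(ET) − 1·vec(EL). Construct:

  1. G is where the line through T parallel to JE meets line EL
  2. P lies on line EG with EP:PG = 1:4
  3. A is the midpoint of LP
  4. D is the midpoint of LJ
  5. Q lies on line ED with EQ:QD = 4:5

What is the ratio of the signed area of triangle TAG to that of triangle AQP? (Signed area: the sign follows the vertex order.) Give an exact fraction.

[TAG]:[AQP] = -9/14

Assign E = (0, 0), T = (1, 0), L = (0, 1), J = (3, -1) — the answer is frame-independent, so this choice is without loss of generality.
1. G is where the line through T parallel to JE meets line EL ⇒ G = (0, 1/3)
2. P lies on line EG with EP:PG = 1:4 ⇒ P = (0, 1/15)
3. A is the midpoint of LP ⇒ A = (0, 8/15)
4. D is the midpoint of LJ ⇒ D = (3/2, 0)
5. Q lies on line ED with EQ:QD = 4:5 ⇒ Q = (2/3, 0)
2·[TAG] = 1/5, 2·[AQP] = -14/45
[TAG]:[AQP] = 1/5:-14/45 = -9/14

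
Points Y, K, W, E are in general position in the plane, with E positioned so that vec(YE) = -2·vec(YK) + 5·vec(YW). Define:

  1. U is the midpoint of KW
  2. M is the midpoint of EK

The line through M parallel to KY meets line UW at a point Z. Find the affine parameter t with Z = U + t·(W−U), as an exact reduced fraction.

t = 4

Work in coordinates with Y = (0, 0), K = (1, 0), W = (0, 1), E = (-2, 5).
1. U is the midpoint of KW ⇒ U = (1/2, 1/2)
2. M is the midpoint of EK ⇒ M = (-1/2, 5/2)
through M parallel to KY: direction (-1, 0); meets UW at Z = (-3/2, 5/2)
Z = U + t·(W−U) with t = 4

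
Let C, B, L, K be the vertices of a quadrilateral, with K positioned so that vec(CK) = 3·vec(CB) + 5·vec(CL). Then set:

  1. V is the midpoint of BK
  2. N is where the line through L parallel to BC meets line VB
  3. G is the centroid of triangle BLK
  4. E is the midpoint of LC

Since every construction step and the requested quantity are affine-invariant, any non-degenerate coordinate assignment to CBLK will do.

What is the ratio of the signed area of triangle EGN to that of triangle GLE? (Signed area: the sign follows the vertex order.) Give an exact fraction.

[EGN]:[GLE] = -43/20

Set C = (0, 0), B = (1, 0), L = (0, 1), K = (3, 5); any affine frame gives the same invariant.
1. V is the midpoint of BK ⇒ V = (2, 5/2)
2. N is where the line through L parallel to BC meets line VB ⇒ N = (7/5, 1)
3. G is the centroid of triangle BLK ⇒ G = (4/3, 2)
4. E is the midpoint of LC ⇒ E = (0, 1/2)
2·[EGN] = -43/30, 2·[GLE] = 2/3
[EGN]:[GLE] = -43/30:2/3 = -43/20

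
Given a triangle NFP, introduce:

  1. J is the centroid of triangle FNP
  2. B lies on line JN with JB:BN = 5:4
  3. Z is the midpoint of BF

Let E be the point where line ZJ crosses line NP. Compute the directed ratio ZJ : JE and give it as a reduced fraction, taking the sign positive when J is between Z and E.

Set N = (0, 0), F = (1, 0), P = (0, 1); any affine frame gives the same invariant.
1. J is the centroid of triangle FNP ⇒ J = (1/3, 1/3)
2. B lies on line JN with JB:BN = 5:4 ⇒ B = (4/27, 4/27)
3. Z is the midpoint of BF ⇒ Z = (31/54, 2/27)
line ZJ meets NP at E = (0, 9/13)
J = Z + t·(E−Z) with t = 13/31, so ZJ:JE = 13/31:18/31

ZJ:JE = 13/18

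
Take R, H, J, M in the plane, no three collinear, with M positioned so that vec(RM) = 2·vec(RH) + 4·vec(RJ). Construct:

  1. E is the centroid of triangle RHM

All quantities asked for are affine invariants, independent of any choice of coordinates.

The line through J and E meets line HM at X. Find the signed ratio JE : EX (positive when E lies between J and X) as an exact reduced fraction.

Set R = (0, 0), H = (1, 0), J = (0, 1), M = (2, 4); any affine frame gives the same invariant.
1. E is the centroid of triangle RHM ⇒ E = (1, 4/3)
line JE meets HM at X = (15/11, 16/11)
E = J + t·(X−J) with t = 11/15, so JE:EX = 11/15:4/15

JE:EX = 11/4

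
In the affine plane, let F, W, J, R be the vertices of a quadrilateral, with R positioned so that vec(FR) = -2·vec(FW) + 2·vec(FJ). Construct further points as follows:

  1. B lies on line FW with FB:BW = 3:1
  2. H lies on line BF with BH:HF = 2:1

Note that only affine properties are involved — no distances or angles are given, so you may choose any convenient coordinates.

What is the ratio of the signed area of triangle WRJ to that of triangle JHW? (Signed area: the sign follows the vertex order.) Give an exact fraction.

[WRJ]:[JHW] = -4/3

Set F = (0, 0), W = (1, 0), J = (0, 1), R = (-2, 2); any affine frame gives the same invariant.
1. B lies on line FW with FB:BW = 3:1 ⇒ B = (3/4, 0)
2. H lies on line BF with BH:HF = 2:1 ⇒ H = (1/4, 0)
2·[WRJ] = -1, 2·[JHW] = 3/4
[WRJ]:[JHW] = -1:3/4 = -4/3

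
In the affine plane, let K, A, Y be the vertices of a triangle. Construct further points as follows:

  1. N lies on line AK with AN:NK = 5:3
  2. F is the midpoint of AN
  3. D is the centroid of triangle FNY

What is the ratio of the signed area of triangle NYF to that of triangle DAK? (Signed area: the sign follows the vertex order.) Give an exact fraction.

Work in coordinates with K = (0, 0), A = (1, 0), Y = (0, 1).
1. N lies on line AK with AN:NK = 5:3 ⇒ N = (3/8, 0)
2. F is the midpoint of AN ⇒ F = (11/16, 0)
3. D is the centroid of triangle FNY ⇒ D = (17/48, 1/3)
2·[NYF] = -5/16, 2·[DAK] = -1/3
[NYF]:[DAK] = -5/16:-1/3 = 15/16

[NYF]:[DAK] = 15/16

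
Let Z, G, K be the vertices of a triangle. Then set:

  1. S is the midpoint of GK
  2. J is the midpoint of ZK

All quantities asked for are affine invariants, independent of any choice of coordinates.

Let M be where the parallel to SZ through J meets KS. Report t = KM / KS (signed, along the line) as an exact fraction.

Work in coordinates with Z = (0, 0), G = (1, 0), K = (0, 1).
1. S is the midpoint of GK ⇒ S = (1/2, 1/2)
2. J is the midpoint of ZK ⇒ J = (0, 1/2)
through J parallel to SZ: direction (-1/2, -1/2); meets KS at M = (1/4, 3/4)
M = K + t·(S−K) with t = 1/2

t = 1/2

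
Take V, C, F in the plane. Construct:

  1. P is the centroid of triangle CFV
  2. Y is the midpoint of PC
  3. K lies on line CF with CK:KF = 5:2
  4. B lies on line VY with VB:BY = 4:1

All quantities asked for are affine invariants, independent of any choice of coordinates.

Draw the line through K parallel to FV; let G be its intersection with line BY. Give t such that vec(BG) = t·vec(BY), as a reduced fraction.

t = -13/7

Choose coordinates V = (0, 0), C = (1, 0), F = (0, 1).
1. P is the centroid of triangle CFV ⇒ P = (1/3, 1/3)
2. Y is the midpoint of PC ⇒ Y = (2/3, 1/6)
3. K lies on line CF with CK:KF = 5:2 ⇒ K = (2/7, 5/7)
4. B lies on line VY with VB:BY = 4:1 ⇒ B = (8/15, 2/15)
through K parallel to FV: direction (0, -1); meets BY at G = (2/7, 1/14)
G = B + t·(Y−B) with t = -13/7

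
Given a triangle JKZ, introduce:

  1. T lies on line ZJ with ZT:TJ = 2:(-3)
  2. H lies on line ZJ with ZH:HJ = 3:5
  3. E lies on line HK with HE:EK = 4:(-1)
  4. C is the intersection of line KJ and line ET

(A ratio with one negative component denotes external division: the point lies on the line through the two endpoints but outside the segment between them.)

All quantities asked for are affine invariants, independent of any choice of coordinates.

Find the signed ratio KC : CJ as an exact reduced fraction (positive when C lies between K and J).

Work in coordinates with J = (0, 0), K = (1, 0), Z = (0, 1).
1. T lies on line ZJ with ZT:TJ = 2:(-3) ⇒ T = (0, 3)
2. H lies on line ZJ with ZH:HJ = 3:5 ⇒ H = (0, 5/8)
3. E lies on line HK with HE:EK = 4:(-1) ⇒ E = (4/3, -5/24)
4. C is the intersection of line KJ and line ET ⇒ C = (96/77, 0)
C = K + t·(J−K) with t = -19/77, so KC:CJ = t:(1−t) = -19/77:96/77

KC:CJ = -19/96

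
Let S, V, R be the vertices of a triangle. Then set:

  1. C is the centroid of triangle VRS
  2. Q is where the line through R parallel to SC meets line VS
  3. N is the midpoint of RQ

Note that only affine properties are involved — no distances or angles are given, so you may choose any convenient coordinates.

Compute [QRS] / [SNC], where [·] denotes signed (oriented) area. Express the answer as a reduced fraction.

Choose coordinates S = (0, 0), V = (1, 0), R = (0, 1).
1. C is the centroid of triangle VRS ⇒ C = (1/3, 1/3)
2. Q is where the line through R parallel to SC meets line VS ⇒ Q = (-1, 0)
3. N is the midpoint of RQ ⇒ N = (-1/2, 1/2)
2·[QRS] = -1, 2·[SNC] = -1/3
[QRS]:[SNC] = -1:-1/3 = 3

[QRS]:[SNC] = 3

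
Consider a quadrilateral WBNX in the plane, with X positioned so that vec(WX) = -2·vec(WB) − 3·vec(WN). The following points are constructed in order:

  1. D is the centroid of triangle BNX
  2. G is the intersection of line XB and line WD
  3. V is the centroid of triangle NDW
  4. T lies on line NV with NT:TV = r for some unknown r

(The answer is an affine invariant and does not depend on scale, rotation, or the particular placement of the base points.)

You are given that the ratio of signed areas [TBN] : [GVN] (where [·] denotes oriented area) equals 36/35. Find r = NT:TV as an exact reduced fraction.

Work in coordinates with W = (0, 0), B = (1, 0), N = (0, 1), X = (-2, -3).
1. D is the centroid of triangle BNX ⇒ D = (-1/3, -2/3)
2. G is the intersection of line XB and line WD ⇒ G = (-1, -2)
3. V is the centroid of triangle NDW ⇒ V = (-1/9, 1/9)
4. With NT:TV = r, write λ = r/(r+1) so T = N + λ·(V−N); T is affine-linear in λ
Every point depending on T is an affine combination of T and λ-independent points, so each such coordinate is linear in λ; the λ² term in each signed area is a multiple of (V−N)×(V−N) = 0, so 2·[TBN] and 2·[GVN] are each linear in λ. Evaluating at λ=0 and λ=1:
  2·[TBN] = λ,   2·[GVN] = 5/9
So [TBN]:[GVN] = (λ) / (5/9). Setting this equal to 36/35:
  λ = 36/35·(5/9)  ⇒  λ = 4/7
Then r = λ/(1−λ) = (4/7)/(3/7) = 4/3. Check: with r = 4/3, T = (-4/63, 31/63) and [TBN]:[GVN] = 36/35 as required.

r = 4/3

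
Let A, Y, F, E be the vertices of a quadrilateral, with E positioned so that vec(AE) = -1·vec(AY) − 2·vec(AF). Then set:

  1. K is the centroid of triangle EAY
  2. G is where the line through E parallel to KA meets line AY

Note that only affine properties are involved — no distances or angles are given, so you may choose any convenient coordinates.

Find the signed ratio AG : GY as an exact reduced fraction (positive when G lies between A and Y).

Choose coordinates A = (0, 0), Y = (1, 0), F = (0, 1), E = (-1, -2).
1. K is the centroid of triangle EAY ⇒ K = (0, -2/3)
2. G is where the line through E parallel to KA meets line AY ⇒ G = (-1, 0)
G = A + t·(Y−A) with t = -1, so AG:GY = t:(1−t) = -1:2

AG:GY = -1/2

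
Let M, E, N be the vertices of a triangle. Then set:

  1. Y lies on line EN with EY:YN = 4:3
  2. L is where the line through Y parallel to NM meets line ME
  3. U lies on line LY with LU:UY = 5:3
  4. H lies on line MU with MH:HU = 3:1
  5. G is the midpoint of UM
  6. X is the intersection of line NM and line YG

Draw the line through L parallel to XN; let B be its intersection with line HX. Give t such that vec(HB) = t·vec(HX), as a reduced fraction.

Choose coordinates M = (0, 0), E = (1, 0), N = (0, 1).
1. Y lies on line EN with EY:YN = 4:3 ⇒ Y = (3/7, 4/7)
2. L is where the line through Y parallel to NM meets line ME ⇒ L = (3/7, 0)
3. U lies on line LY with LU:UY = 5:3 ⇒ U = (3/7, 5/14)
4. H lies on line MU with MH:HU = 3:1 ⇒ H = (9/28, 15/56)
5. G is the midpoint of UM ⇒ G = (3/14, 5/28)
6. X is the intersection of line NM and line YG ⇒ X = (0, -3/14)
through L parallel to XN: direction (0, 17/14); meets HX at B = (3/7, 3/7)
B = H + t·(X−H) with t = -1/3

t = -1/3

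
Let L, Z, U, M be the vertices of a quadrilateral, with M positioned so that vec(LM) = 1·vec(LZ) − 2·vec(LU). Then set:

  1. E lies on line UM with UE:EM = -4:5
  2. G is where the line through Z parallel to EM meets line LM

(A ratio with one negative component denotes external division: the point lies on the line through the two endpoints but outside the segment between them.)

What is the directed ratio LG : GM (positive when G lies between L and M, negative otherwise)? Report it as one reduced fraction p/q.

LG:GM = -3/2

Choose coordinates L = (0, 0), Z = (1, 0), U = (0, 1), M = (1, -2).
1. E lies on line UM with UE:EM = -4:5 ⇒ E = (-4, 13)
2. G is where the line through Z parallel to EM meets line LM ⇒ G = (3, -6)
G = L + t·(M−L) with t = 3, so LG:GM = t:(1−t) = 3:-2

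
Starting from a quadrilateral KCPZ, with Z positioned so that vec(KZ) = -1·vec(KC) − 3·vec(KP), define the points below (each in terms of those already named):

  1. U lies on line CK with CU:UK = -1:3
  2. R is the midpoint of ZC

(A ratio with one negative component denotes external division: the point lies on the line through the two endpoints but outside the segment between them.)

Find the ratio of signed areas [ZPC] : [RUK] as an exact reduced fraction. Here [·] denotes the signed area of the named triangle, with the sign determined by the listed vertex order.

Set K = (0, 0), C = (1, 0), P = (0, 1), Z = (-1, -3); any affine frame gives the same invariant.
1. U lies on line CK with CU:UK = -1:3 ⇒ U = (3/2, 0)
2. R is the midpoint of ZC ⇒ R = (0, -3/2)
2·[ZPC] = -5, 2·[RUK] = 9/4
[ZPC]:[RUK] = -5:9/4 = -20/9

[ZPC]:[RUK] = -20/9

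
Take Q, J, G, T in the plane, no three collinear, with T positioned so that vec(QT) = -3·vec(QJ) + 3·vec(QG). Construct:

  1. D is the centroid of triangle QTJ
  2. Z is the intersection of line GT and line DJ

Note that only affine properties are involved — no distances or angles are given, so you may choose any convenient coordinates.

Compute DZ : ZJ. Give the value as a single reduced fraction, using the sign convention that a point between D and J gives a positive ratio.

DZ:ZJ = -4/3

Work in coordinates with Q = (0, 0), J = (1, 0), G = (0, 1), T = (-3, 3).
1. D is the centroid of triangle QTJ ⇒ D = (-2/3, 1)
2. Z is the intersection of line GT and line DJ ⇒ Z = (6, -3)
Z = D + t·(J−D) with t = 4, so DZ:ZJ = t:(1−t) = 4:-3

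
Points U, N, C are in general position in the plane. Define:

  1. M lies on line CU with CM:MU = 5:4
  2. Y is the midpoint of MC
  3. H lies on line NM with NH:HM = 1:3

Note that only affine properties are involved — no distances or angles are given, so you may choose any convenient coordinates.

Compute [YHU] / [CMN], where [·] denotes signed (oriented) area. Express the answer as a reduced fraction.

[YHU]:[CMN] = -39/40

Set U = (0, 0), N = (1, 0), C = (0, 1); any affine frame gives the same invariant.
1. M lies on line CU with CM:MU = 5:4 ⇒ M = (0, 4/9)
2. Y is the midpoint of MC ⇒ Y = (0, 13/18)
3. H lies on line NM with NH:HM = 1:3 ⇒ H = (3/4, 1/9)
2·[YHU] = -13/24, 2·[CMN] = 5/9
[YHU]:[CMN] = -13/24:5/9 = -39/40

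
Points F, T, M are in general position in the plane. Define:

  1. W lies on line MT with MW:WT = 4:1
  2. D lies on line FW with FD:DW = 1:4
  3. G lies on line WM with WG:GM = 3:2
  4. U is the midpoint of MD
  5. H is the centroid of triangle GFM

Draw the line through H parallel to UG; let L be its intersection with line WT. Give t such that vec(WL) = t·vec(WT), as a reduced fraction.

Assign F = (0, 0), T = (1, 0), M = (0, 1) — the answer is frame-independent, so this choice is without loss of generality.
1. W lies on line MT with MW:WT = 4:1 ⇒ W = (4/5, 1/5)
2. D lies on line FW with FD:DW = 1:4 ⇒ D = (4/25, 1/25)
3. G lies on line WM with WG:GM = 3:2 ⇒ G = (8/25, 17/25)
4. U is the midpoint of MD ⇒ U = (2/25, 13/25)
5. H is the centroid of triangle GFM ⇒ H = (8/75, 14/25)
through H parallel to UG: direction (6/25, 4/25); meets WT at L = (23/75, 52/75)
L = W + t·(T−W) with t = -37/15

t = -37/15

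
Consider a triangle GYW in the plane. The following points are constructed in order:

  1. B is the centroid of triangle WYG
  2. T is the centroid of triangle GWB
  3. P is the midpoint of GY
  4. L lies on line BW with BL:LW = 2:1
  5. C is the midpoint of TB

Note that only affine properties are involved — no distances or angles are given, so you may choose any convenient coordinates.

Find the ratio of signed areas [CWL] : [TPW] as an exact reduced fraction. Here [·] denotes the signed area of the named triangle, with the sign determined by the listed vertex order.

Work in coordinates with G = (0, 0), Y = (1, 0), W = (0, 1).
1. B is the centroid of triangle WYG ⇒ B = (1/3, 1/3)
2. T is the centroid of triangle GWB ⇒ T = (1/9, 4/9)
3. P is the midpoint of GY ⇒ P = (1/2, 0)
4. L lies on line BW with BL:LW = 2:1 ⇒ L = (1/9, 7/9)
5. C is the midpoint of TB ⇒ C = (2/9, 7/18)
2·[CWL] = -1/54, 2·[TPW] = 1/6
[CWL]:[TPW] = -1/54:1/6 = -1/9

[CWL]:[TPW] = -1/9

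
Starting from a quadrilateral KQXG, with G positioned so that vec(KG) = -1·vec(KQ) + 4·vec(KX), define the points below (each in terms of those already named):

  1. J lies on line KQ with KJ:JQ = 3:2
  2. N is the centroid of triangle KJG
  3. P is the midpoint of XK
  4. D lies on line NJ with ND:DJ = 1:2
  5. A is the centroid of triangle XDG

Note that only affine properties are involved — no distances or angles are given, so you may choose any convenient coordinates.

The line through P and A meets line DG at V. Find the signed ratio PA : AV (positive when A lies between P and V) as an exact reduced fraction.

PA:AV = 19/2

Choose coordinates K = (0, 0), Q = (1, 0), X = (0, 1), G = (-1, 4).
1. J lies on line KQ with KJ:JQ = 3:2 ⇒ J = (3/5, 0)
2. N is the centroid of triangle KJG ⇒ N = (-2/15, 4/3)
3. P is the midpoint of XK ⇒ P = (0, 1/2)
4. D lies on line NJ with ND:DJ = 1:2 ⇒ D = (1/9, 8/9)
5. A is the centroid of triangle XDG ⇒ A = (-8/27, 53/27)
line PA meets DG at V = (-56/171, 362/171)
A = P + t·(V−P) with t = 19/21, so PA:AV = 19/21:2/21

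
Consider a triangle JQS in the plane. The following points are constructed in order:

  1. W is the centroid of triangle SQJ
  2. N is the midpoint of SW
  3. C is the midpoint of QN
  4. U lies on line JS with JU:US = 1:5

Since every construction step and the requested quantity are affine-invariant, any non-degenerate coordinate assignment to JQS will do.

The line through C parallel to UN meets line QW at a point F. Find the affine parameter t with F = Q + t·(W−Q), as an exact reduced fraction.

Choose coordinates J = (0, 0), Q = (1, 0), S = (0, 1).
1. W is the centroid of triangle SQJ ⇒ W = (1/3, 1/3)
2. N is the midpoint of SW ⇒ N = (1/6, 2/3)
3. C is the midpoint of QN ⇒ C = (7/12, 1/3)
4. U lies on line JS with JU:US = 1:5 ⇒ U = (0, 1/6)
through C parallel to UN: direction (1/6, 1/2); meets QW at F = (23/42, 19/84)
F = Q + t·(W−Q) with t = 19/28

t = 19/28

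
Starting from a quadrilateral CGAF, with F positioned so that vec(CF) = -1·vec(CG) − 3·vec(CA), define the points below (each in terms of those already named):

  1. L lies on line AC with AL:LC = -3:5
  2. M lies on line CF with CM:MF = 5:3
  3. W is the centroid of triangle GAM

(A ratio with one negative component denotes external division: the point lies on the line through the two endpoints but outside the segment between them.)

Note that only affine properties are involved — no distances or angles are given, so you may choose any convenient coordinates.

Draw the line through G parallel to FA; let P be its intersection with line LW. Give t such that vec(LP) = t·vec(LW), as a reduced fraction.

t = 156/79

Assign C = (0, 0), G = (1, 0), A = (0, 1), F = (-1, -3) — the answer is frame-independent, so this choice is without loss of generality.
1. L lies on line AC with AL:LC = -3:5 ⇒ L = (0, 5/2)
2. M lies on line CF with CM:MF = 5:3 ⇒ M = (-5/8, -15/8)
3. W is the centroid of triangle GAM ⇒ W = (1/8, -7/24)
through G parallel to FA: direction (1, 4); meets LW at P = (39/158, -238/79)
P = L + t·(W−L) with t = 156/79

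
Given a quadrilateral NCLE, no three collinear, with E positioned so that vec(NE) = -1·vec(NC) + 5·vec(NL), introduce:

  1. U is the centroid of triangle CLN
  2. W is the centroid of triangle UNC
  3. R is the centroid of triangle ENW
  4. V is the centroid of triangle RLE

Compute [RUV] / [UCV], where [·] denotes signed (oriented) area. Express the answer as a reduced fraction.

[RUV]:[UCV] = 13/101

Assign N = (0, 0), C = (1, 0), L = (0, 1), E = (-1, 5) — the answer is frame-independent, so this choice is without loss of generality.
1. U is the centroid of triangle CLN ⇒ U = (1/3, 1/3)
2. W is the centroid of triangle UNC ⇒ W = (4/9, 1/9)
3. R is the centroid of triangle ENW ⇒ R = (-5/27, 46/27)
4. V is the centroid of triangle RLE ⇒ V = (-32/81, 208/81)
2·[RUV] = 13/81, 2·[UCV] = 101/81
[RUV]:[UCV] = 13/81:101/81 = 13/101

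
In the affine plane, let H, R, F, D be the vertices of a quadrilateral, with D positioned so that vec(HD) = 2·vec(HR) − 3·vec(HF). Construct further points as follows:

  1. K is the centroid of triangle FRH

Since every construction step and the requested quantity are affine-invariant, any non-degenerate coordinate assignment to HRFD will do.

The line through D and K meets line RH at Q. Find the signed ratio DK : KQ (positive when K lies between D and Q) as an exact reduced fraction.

DK:KQ = -10

Work in coordinates with H = (0, 0), R = (1, 0), F = (0, 1), D = (2, -3).
1. K is the centroid of triangle FRH ⇒ K = (1/3, 1/3)
line DK meets RH at Q = (1/2, 0)
K = D + t·(Q−D) with t = 10/9, so DK:KQ = 10/9:-1/9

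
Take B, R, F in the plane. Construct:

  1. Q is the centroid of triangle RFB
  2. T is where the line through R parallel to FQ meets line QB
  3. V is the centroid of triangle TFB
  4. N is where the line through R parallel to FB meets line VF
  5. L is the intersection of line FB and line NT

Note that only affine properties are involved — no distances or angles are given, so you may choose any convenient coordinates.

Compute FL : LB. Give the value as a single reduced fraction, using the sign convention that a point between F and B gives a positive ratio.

FL:LB = -3/4

Set B = (0, 0), R = (1, 0), F = (0, 1); any affine frame gives the same invariant.
1. Q is the centroid of triangle RFB ⇒ Q = (1/3, 1/3)
2. T is where the line through R parallel to FQ meets line QB ⇒ T = (2/3, 2/3)
3. V is the centroid of triangle TFB ⇒ V = (2/9, 5/9)
4. N is where the line through R parallel to FB meets line VF ⇒ N = (1, -1)
5. L is the intersection of line FB and line NT ⇒ L = (0, 4)
L = F + t·(B−F) with t = -3, so FL:LB = t:(1−t) = -3:4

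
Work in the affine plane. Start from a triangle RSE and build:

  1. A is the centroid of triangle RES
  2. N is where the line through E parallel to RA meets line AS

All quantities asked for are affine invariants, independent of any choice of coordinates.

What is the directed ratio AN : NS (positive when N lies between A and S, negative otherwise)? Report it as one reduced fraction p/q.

Assign R = (0, 0), S = (1, 0), E = (0, 1) — the answer is frame-independent, so this choice is without loss of generality.
1. A is the centroid of triangle RES ⇒ A = (1/3, 1/3)
2. N is where the line through E parallel to RA meets line AS ⇒ N = (-1/3, 2/3)
N = A + t·(S−A) with t = -1, so AN:NS = t:(1−t) = -1:2

AN:NS = -1/2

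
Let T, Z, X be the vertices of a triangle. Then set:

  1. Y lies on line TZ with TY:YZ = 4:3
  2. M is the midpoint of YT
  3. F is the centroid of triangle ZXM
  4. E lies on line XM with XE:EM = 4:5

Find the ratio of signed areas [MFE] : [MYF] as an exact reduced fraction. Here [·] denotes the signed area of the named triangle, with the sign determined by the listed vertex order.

Assign T = (0, 0), Z = (1, 0), X = (0, 1) — the answer is frame-independent, so this choice is without loss of generality.
1. Y lies on line TZ with TY:YZ = 4:3 ⇒ Y = (4/7, 0)
2. M is the midpoint of YT ⇒ M = (2/7, 0)
3. F is the centroid of triangle ZXM ⇒ F = (3/7, 1/3)
4. E lies on line XM with XE:EM = 4:5 ⇒ E = (8/63, 5/9)
2·[MFE] = 25/189, 2·[MYF] = 2/21
[MFE]:[MYF] = 25/189:2/21 = 25/18

[MFE]:[MYF] = 25/18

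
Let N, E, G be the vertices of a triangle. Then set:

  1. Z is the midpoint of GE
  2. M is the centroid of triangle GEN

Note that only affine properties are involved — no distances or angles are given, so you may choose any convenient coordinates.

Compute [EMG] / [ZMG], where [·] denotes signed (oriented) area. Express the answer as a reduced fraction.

[EMG]:[ZMG] = 2

Assign N = (0, 0), E = (1, 0), G = (0, 1) — the answer is frame-independent, so this choice is without loss of generality.
1. Z is the midpoint of GE ⇒ Z = (1/2, 1/2)
2. M is the centroid of triangle GEN ⇒ M = (1/3, 1/3)
2·[EMG] = -1/3, 2·[ZMG] = -1/6
[EMG]:[ZMG] = -1/3:-1/6 = 2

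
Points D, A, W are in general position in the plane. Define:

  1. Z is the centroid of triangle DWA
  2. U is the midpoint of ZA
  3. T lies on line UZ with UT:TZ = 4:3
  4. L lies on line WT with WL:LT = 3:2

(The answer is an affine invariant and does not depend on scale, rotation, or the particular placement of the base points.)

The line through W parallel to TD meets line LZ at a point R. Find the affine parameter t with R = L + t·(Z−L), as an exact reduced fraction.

Work in coordinates with D = (0, 0), A = (1, 0), W = (0, 1).
1. Z is the centroid of triangle DWA ⇒ Z = (1/3, 1/3)
2. U is the midpoint of ZA ⇒ U = (2/3, 1/6)
3. T lies on line UZ with UT:TZ = 4:3 ⇒ T = (10/21, 11/42)
4. L lies on line WT with WL:LT = 3:2 ⇒ L = (2/7, 39/70)
through W parallel to TD: direction (-10/21, -11/42); meets LZ at R = (6/35, 383/350)
R = L + t·(Z−L) with t = -12/5

t = -12/5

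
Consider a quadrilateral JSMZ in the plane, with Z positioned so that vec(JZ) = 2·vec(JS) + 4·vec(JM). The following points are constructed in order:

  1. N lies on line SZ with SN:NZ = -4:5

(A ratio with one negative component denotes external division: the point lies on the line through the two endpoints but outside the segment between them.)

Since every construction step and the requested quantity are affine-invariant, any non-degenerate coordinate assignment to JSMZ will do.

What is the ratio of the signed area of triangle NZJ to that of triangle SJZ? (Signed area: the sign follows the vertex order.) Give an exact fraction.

[NZJ]:[SJZ] = -5

Work in coordinates with J = (0, 0), S = (1, 0), M = (0, 1), Z = (2, 4).
1. N lies on line SZ with SN:NZ = -4:5 ⇒ N = (-3, -16)
2·[NZJ] = 20, 2·[SJZ] = -4
[NZJ]:[SJZ] = 20:-4 = -5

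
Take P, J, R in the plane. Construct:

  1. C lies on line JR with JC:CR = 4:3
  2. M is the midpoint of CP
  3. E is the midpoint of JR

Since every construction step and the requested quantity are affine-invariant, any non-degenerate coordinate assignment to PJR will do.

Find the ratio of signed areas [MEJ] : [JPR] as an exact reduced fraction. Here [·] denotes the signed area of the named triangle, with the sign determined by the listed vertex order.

[MEJ]:[JPR] = 1/4

Choose coordinates P = (0, 0), J = (1, 0), R = (0, 1).
1. C lies on line JR with JC:CR = 4:3 ⇒ C = (3/7, 4/7)
2. M is the midpoint of CP ⇒ M = (3/14, 2/7)
3. E is the midpoint of JR ⇒ E = (1/2, 1/2)
2·[MEJ] = -1/4, 2·[JPR] = -1
[MEJ]:[JPR] = -1/4:-1 = 1/4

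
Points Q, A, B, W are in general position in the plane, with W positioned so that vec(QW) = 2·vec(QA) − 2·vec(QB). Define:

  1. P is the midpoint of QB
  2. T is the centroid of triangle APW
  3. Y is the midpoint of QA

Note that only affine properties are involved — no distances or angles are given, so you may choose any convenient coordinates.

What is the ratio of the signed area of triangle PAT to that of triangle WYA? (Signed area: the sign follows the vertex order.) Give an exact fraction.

[PAT]:[WYA] = 1/2

Set Q = (0, 0), A = (1, 0), B = (0, 1), W = (2, -2); any affine frame gives the same invariant.
1. P is the midpoint of QB ⇒ P = (0, 1/2)
2. T is the centroid of triangle APW ⇒ T = (1, -1/2)
3. Y is the midpoint of QA ⇒ Y = (1/2, 0)
2·[PAT] = -1/2, 2·[WYA] = -1
[PAT]:[WYA] = -1/2:-1 = 1/2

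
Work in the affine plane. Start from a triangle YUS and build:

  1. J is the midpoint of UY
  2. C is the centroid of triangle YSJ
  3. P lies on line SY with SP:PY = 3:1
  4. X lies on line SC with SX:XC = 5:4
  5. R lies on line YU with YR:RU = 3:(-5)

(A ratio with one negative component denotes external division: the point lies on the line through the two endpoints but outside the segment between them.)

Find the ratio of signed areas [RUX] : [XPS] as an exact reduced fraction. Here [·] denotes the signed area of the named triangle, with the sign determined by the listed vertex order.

[RUX]:[XPS] = -68/3

Work in coordinates with Y = (0, 0), U = (1, 0), S = (0, 1).
1. J is the midpoint of UY ⇒ J = (1/2, 0)
2. C is the centroid of triangle YSJ ⇒ C = (1/6, 1/3)
3. P lies on line SY with SP:PY = 3:1 ⇒ P = (0, 1/4)
4. X lies on line SC with SX:XC = 5:4 ⇒ X = (5/54, 17/27)
5. R lies on line YU with YR:RU = 3:(-5) ⇒ R = (-3/2, 0)
2·[RUX] = 85/54, 2·[XPS] = -5/72
[RUX]:[XPS] = 85/54:-5/72 = -68/3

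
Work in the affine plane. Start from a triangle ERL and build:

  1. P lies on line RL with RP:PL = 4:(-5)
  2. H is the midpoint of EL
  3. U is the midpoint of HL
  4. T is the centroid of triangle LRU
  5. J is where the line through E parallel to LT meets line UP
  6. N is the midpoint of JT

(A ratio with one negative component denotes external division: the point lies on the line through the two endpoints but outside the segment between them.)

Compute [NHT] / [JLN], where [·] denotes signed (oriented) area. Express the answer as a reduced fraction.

Set E = (0, 0), R = (1, 0), L = (0, 1); any affine frame gives the same invariant.
1. P lies on line RL with RP:PL = 4:(-5) ⇒ P = (5, -4)
2. H is the midpoint of EL ⇒ H = (0, 1/2)
3. U is the midpoint of HL ⇒ U = (0, 3/4)
4. T is the centroid of triangle LRU ⇒ T = (1/3, 7/12)
5. J is where the line through E parallel to LT meets line UP ⇒ J = (-5/2, 25/8)
6. N is the midpoint of JT ⇒ N = (-13/12, 89/48)
2·[NHT] = 13/24, 2·[JLN] = -1/6
[NHT]:[JLN] = 13/24:-1/6 = -13/4

[NHT]:[JLN] = -13/4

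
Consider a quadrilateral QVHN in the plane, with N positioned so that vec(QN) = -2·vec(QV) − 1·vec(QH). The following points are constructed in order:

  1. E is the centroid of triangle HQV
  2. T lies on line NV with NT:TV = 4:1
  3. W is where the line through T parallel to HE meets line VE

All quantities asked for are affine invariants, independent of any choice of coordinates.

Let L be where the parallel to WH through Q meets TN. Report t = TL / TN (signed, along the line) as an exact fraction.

Choose coordinates Q = (0, 0), V = (1, 0), H = (0, 1), N = (-2, -1).
1. E is the centroid of triangle HQV ⇒ E = (1/3, 1/3)
2. T lies on line NV with NT:TV = 4:1 ⇒ T = (2/5, -1/5)
3. W is where the line through T parallel to HE meets line VE ⇒ W = (1/15, 7/15)
through Q parallel to WH: direction (-1/15, 8/15); meets TN at L = (1/25, -8/25)
L = T + t·(N−T) with t = 3/20

t = 3/20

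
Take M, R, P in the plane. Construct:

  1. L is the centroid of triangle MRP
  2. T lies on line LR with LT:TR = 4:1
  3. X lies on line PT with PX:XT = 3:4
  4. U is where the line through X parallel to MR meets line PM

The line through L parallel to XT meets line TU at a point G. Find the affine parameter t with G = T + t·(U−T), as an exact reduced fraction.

t = 10/13

Choose coordinates M = (0, 0), R = (1, 0), P = (0, 1).
1. L is the centroid of triangle MRP ⇒ L = (1/3, 1/3)
2. T lies on line LR with LT:TR = 4:1 ⇒ T = (13/15, 1/15)
3. X lies on line PT with PX:XT = 3:4 ⇒ X = (13/35, 3/5)
4. U is where the line through X parallel to MR meets line PM ⇒ U = (0, 3/5)
through L parallel to XT: direction (52/105, -8/15); meets TU at G = (1/5, 31/65)
G = T + t·(U−T) with t = 10/13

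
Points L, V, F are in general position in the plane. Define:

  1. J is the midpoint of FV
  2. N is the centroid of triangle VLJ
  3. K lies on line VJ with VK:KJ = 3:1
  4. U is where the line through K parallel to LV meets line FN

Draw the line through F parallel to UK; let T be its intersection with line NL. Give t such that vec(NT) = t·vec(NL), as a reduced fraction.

Work in coordinates with L = (0, 0), V = (1, 0), F = (0, 1).
1. J is the midpoint of FV ⇒ J = (1/2, 1/2)
2. N is the centroid of triangle VLJ ⇒ N = (1/2, 1/6)
3. K lies on line VJ with VK:KJ = 3:1 ⇒ K = (5/8, 3/8)
4. U is where the line through K parallel to LV meets line FN ⇒ U = (3/8, 3/8)
through F parallel to UK: direction (1/4, 0); meets NL at T = (3, 1)
T = N + t·(L−N) with t = -5

t = -5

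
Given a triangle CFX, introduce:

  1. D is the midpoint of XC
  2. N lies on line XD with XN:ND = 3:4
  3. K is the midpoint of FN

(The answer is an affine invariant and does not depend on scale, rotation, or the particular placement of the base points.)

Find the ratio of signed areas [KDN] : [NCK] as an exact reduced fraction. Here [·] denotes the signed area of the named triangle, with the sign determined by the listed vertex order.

[KDN]:[NCK] = -4/11

Work in coordinates with C = (0, 0), F = (1, 0), X = (0, 1).
1. D is the midpoint of XC ⇒ D = (0, 1/2)
2. N lies on line XD with XN:ND = 3:4 ⇒ N = (0, 11/14)
3. K is the midpoint of FN ⇒ K = (1/2, 11/28)
2·[KDN] = -1/7, 2·[NCK] = 11/28
[KDN]:[NCK] = -1/7:11/28 = -4/11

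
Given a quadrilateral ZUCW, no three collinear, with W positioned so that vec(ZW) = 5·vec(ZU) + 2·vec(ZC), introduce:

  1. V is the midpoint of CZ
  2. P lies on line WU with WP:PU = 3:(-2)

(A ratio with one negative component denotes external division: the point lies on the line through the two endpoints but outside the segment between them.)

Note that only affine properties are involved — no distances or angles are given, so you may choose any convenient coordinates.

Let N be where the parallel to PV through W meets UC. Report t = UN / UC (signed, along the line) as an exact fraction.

Set Z = (0, 0), U = (1, 0), C = (0, 1), W = (5, 2); any affine frame gives the same invariant.
1. V is the midpoint of CZ ⇒ V = (0, 1/2)
2. P lies on line WU with WP:PU = 3:(-2) ⇒ P = (-7, -4)
through W parallel to PV: direction (7, 9/2); meets UC at N = (31/23, -8/23)
N = U + t·(C−U) with t = -8/23

t = -8/23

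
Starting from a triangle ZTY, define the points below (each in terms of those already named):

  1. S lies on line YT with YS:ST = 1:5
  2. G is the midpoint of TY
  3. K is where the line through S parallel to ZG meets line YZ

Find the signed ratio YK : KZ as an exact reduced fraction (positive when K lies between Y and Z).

YK:KZ = 1/2

Choose coordinates Z = (0, 0), T = (1, 0), Y = (0, 1).
1. S lies on line YT with YS:ST = 1:5 ⇒ S = (1/6, 5/6)
2. G is the midpoint of TY ⇒ G = (1/2, 1/2)
3. K is where the line through S parallel to ZG meets line YZ ⇒ K = (0, 2/3)
K = Y + t·(Z−Y) with t = 1/3, so YK:KZ = t:(1−t) = 1/3:2/3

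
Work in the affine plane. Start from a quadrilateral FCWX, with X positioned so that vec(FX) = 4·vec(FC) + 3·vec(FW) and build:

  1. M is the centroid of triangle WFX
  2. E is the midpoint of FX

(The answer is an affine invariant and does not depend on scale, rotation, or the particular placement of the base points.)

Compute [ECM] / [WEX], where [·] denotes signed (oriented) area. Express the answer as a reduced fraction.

[ECM]:[WEX] = -5/12

Choose coordinates F = (0, 0), C = (1, 0), W = (0, 1), X = (4, 3).
1. M is the centroid of triangle WFX ⇒ M = (4/3, 4/3)
2. E is the midpoint of FX ⇒ E = (2, 3/2)
2·[ECM] = -5/6, 2·[WEX] = 2
[ECM]:[WEX] = -5/6:2 = -5/12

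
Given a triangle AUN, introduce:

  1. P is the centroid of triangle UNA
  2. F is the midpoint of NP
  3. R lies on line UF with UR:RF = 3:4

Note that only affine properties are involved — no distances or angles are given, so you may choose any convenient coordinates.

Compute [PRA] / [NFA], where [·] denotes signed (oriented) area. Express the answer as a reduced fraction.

Assign A = (0, 0), U = (1, 0), N = (0, 1) — the answer is frame-independent, so this choice is without loss of generality.
1. P is the centroid of triangle UNA ⇒ P = (1/3, 1/3)
2. F is the midpoint of NP ⇒ F = (1/6, 2/3)
3. R lies on line UF with UR:RF = 3:4 ⇒ R = (9/14, 2/7)
2·[PRA] = -5/42, 2·[NFA] = -1/6
[PRA]:[NFA] = -5/42:-1/6 = 5/7

[PRA]:[NFA] = 5/7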